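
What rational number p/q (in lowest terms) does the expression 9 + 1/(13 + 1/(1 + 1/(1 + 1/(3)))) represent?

a_0 = 9: 9/1
a_1 = 13: 118/13
a_2 = 1: 127/14
a_3 = 1: 245/27
a_4 = 3: 862/95

862/95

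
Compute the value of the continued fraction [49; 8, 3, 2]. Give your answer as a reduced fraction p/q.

2849/58

a_0 = 49: 49/1
a_1 = 8: 393/8
a_2 = 3: 1228/25
a_3 = 2: 2849/58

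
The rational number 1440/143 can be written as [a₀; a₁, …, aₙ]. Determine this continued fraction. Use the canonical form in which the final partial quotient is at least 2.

[10; 14, 3, 3]

1440 = 10·143 + 10, so a_0 = 10
143 = 14·10 + 3, so a_1 = 14
10 = 3·3 + 1, so a_2 = 3
3 = 3·1 + 0, so a_3 = 3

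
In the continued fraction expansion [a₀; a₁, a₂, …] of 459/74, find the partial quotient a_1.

4

Apply division with remainder until the remainder is 0:
459 ÷ 74 → quotient 6, remainder 15
74 ÷ 15 → quotient 4, remainder 14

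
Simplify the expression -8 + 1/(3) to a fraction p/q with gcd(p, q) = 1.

-23/3

a_0 = -8: -8/1
a_1 = 3: -23/3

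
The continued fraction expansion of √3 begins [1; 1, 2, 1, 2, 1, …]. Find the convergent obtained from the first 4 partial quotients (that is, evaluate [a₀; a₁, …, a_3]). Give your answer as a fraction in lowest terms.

7/4

Start with 1.
2 + 1/(1/1) = 2 + 1/1 = 3/1
1 + 1/(3/1) = 1 + 1/3 = 4/3
1 + 1/(4/3) = 1 + 3/4 = 7/4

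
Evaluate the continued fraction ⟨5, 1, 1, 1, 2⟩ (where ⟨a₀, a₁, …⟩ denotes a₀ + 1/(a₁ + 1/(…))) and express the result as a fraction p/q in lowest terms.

Start with 2.
1 + 1/(2/1) = 1 + 1/2 = 3/2
1 + 1/(3/2) = 1 + 2/3 = 5/3
1 + 1/(5/3) = 1 + 3/5 = 8/5
5 + 1/(8/5) = 5 + 5/8 = 45/8

45/8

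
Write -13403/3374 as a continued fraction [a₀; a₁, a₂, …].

[-4; 36, 3, 1, 1, 2, 1, 3]

Repeatedly divide and take the remainder:
⌊-13403/3374⌋ = -4, remainder 93
⌊3374/93⌋ = 36, remainder 26
⌊93/26⌋ = 3, remainder 15
⌊26/15⌋ = 1, remainder 11
⌊15/11⌋ = 1, remainder 4
⌊11/4⌋ = 2, remainder 3
⌊4/3⌋ = 1, remainder 1
⌊3/1⌋ = 3, remainder 0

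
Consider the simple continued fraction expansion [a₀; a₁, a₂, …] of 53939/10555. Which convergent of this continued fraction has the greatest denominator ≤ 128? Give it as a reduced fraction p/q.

a_0 = 5: 5/1  (≤ bound)
a_1 = 9: 46/9  (≤ bound)
a_2 = 14: 649/127  (≤ bound)
a_3 = 1: 695/136  (> 128, stop)

649/127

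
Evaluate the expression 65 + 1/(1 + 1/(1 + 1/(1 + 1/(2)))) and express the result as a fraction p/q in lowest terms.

Start with 2.
1 + 1/(2/1) = 1 + 1/2 = 3/2
1 + 1/(3/2) = 1 + 2/3 = 5/3
1 + 1/(5/3) = 1 + 3/5 = 8/5
65 + 1/(8/5) = 65 + 5/8 = 525/8

525/8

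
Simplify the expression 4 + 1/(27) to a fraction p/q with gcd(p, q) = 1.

Start with 27.
4 + 1/(27/1) = 4 + 1/27 = 109/27

109/27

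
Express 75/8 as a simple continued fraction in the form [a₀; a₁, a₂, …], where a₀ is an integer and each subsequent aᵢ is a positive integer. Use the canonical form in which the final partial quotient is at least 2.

75 ÷ 8 → quotient 9, remainder 3
8 ÷ 3 → quotient 2, remainder 2
3 ÷ 2 → quotient 1, remainder 1
2 ÷ 1 → quotient 2, remainder 0

[9; 2, 1, 2]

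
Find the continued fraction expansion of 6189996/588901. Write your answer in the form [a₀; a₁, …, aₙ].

[10; 1, 1, 22, 37, 35, 3, 3]

Repeatedly divide and take the remainder:
⌊6189996/588901⌋ = 10, remainder 300986
⌊588901/300986⌋ = 1, remainder 287915
⌊300986/287915⌋ = 1, remainder 13071
⌊287915/13071⌋ = 22, remainder 353
⌊13071/353⌋ = 37, remainder 10
⌊353/10⌋ = 35, remainder 3
⌊10/3⌋ = 3, remainder 1
⌊3/1⌋ = 3, remainder 0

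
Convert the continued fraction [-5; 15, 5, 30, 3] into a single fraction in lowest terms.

-34347/6961

Collapse the nested fraction from the inside out:
Start with 3.
30 + 1/(3/1) = 30 + 1/3 = 91/3
5 + 1/(91/3) = 5 + 3/91 = 458/91
15 + 1/(458/91) = 15 + 91/458 = 6961/458
-5 + 1/(6961/458) = -5 + 458/6961 = -34347/6961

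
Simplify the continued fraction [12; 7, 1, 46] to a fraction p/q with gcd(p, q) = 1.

a_0 = 12: 12/1
a_1 = 7: 85/7
a_2 = 1: 97/8
a_3 = 46: 4547/375

4547/375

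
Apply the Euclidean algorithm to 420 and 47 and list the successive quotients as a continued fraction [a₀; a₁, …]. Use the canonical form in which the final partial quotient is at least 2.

[8; 1, 14, 1, 2]

Run the Euclidean algorithm, recording each quotient:
⌊420/47⌋ = 8, remainder 44
⌊47/44⌋ = 1, remainder 3
⌊44/3⌋ = 14, remainder 2
⌊3/2⌋ = 1, remainder 1
⌊2/1⌋ = 2, remainder 0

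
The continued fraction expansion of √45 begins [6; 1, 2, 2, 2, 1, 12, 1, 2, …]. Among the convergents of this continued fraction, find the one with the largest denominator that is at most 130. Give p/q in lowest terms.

161/24

a_0 = 6: 6/1  (≤ bound)
a_1 = 1: 7/1  (≤ bound)
a_2 = 2: 20/3  (≤ bound)
a_3 = 2: 47/7  (≤ bound)
a_4 = 2: 114/17  (≤ bound)
a_5 = 1: 161/24  (≤ bound)
a_6 = 12: 2046/305  (> 130, stop)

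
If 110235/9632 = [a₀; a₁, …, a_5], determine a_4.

9

⌊110235/9632⌋ = 11, remainder 4283
⌊9632/4283⌋ = 2, remainder 1066
⌊4283/1066⌋ = 4, remainder 19
⌊1066/19⌋ = 56, remainder 2
⌊19/2⌋ = 9, remainder 1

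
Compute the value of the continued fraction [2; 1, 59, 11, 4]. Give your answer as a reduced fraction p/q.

Start with 4.
11 + 1/(4/1) = 11 + 1/4 = 45/4
59 + 1/(45/4) = 59 + 4/45 = 2659/45
1 + 1/(2659/45) = 1 + 45/2659 = 2704/2659
2 + 1/(2704/2659) = 2 + 2659/2704 = 8067/2704

8067/2704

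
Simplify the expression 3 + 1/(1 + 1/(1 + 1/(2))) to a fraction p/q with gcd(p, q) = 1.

Use the convergent recurrence hₖ = aₖ·hₖ₋₁ + hₖ₋₂ (and likewise for the denominators kₖ):
a_0 = 3: 3/1
a_1 = 1: 4/1
a_2 = 1: 7/2
a_3 = 2: 18/5

18/5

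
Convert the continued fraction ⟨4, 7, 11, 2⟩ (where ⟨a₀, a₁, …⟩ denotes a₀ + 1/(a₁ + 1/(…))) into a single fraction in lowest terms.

Build up convergents one term at a time:
a_0 = 4: 4/1
a_1 = 7: 29/7
a_2 = 11: 323/78
a_3 = 2: 675/163

675/163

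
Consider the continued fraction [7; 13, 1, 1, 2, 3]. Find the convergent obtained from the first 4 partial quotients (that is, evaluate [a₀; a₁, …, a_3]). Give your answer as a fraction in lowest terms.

Collapse the nested fraction from the inside out:
Start with 1.
1 + 1/(1/1) = 1 + 1/1 = 2/1
13 + 1/(2/1) = 13 + 1/2 = 27/2
7 + 1/(27/2) = 7 + 2/27 = 191/27

191/27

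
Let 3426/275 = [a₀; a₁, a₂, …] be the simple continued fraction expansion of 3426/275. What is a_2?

Run the Euclidean algorithm, recording each quotient:
3426 = 12·275 + 126, so a_0 = 12
275 = 2·126 + 23, so a_1 = 2
126 = 5·23 + 11, so a_2 = 5

5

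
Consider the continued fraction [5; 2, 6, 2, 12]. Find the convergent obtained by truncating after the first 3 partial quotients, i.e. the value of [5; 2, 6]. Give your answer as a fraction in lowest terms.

71/13

a_0 = 5: 5/1
a_1 = 2: 11/2
a_2 = 6: 71/13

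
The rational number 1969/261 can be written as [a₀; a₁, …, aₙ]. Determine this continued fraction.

Repeatedly divide and take the remainder:
1969 = 7·261 + 142, so a_0 = 7
261 = 1·142 + 119, so a_1 = 1
142 = 1·119 + 23, so a_2 = 1
119 = 5·23 + 4, so a_3 = 5
23 = 5·4 + 3, so a_4 = 5
4 = 1·3 + 1, so a_5 = 1
3 = 3·1 + 0, so a_6 = 3

[7; 1, 1, 5, 5, 1, 3]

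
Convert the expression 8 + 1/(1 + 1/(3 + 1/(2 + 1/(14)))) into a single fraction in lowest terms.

Use the convergent recurrence hₖ = aₖ·hₖ₋₁ + hₖ₋₂ (and likewise for the denominators kₖ):
a_0 = 8: 8/1
a_1 = 1: 9/1
a_2 = 3: 35/4
a_3 = 2: 79/9
a_4 = 14: 1141/130

1141/130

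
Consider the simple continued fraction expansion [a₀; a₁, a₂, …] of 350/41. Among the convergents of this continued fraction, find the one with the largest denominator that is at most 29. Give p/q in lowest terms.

a_0 = 8: 8/1  (≤ bound)
a_1 = 1: 9/1  (≤ bound)
a_2 = 1: 17/2  (≤ bound)
a_3 = 6: 111/13  (≤ bound)
a_4 = 3: 350/41  (> 29, stop)

111/13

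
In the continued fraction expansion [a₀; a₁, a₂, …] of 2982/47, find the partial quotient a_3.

5

2982 ÷ 47 → quotient 63, remainder 21
47 ÷ 21 → quotient 2, remainder 5
21 ÷ 5 → quotient 4, remainder 1
5 ÷ 1 → quotient 5, remainder 0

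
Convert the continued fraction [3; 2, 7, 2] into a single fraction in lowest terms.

Collapse the nested fraction from the inside out:
Start with 2.
7 + 1/(2/1) = 7 + 1/2 = 15/2
2 + 1/(15/2) = 2 + 2/15 = 32/15
3 + 1/(32/15) = 3 + 15/32 = 111/32

111/32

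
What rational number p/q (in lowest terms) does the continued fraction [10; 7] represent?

a_0 = 10: 10/1
a_1 = 7: 71/7

71/7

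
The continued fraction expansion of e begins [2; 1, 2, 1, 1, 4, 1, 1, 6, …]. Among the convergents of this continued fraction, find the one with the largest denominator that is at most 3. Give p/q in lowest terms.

a_0 = 2: 2/1  (≤ bound)
a_1 = 1: 3/1  (≤ bound)
a_2 = 2: 8/3  (≤ bound)
a_3 = 1: 11/4  (> 3, stop)

8/3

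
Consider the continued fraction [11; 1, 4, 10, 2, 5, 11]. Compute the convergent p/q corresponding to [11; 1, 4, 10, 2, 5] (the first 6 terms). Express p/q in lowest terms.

a_0 = 11: 11/1
a_1 = 1: 12/1
a_2 = 4: 59/5
a_3 = 10: 602/51
a_4 = 2: 1263/107
a_5 = 5: 6917/586

6917/586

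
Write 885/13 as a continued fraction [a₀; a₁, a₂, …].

Apply division with remainder until the remainder is 0:
⌊885/13⌋ = 68, remainder 1
⌊13/1⌋ = 13, remainder 0

[68; 13]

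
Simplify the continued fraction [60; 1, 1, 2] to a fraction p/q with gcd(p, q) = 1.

Build up convergents one term at a time:
a_0 = 60: 60/1
a_1 = 1: 61/1
a_2 = 1: 121/2
a_3 = 2: 303/5

303/5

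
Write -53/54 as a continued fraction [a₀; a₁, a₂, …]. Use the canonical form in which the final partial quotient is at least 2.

[-1; 54]

⌊-53/54⌋ = -1, remainder 1
⌊54/1⌋ = 54, remainder 0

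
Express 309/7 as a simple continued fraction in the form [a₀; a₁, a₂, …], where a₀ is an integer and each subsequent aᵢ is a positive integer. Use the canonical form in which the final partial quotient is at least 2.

Repeatedly divide and take the remainder:
309 ÷ 7 → quotient 44, remainder 1
7 ÷ 1 → quotient 7, remainder 0

[44; 7]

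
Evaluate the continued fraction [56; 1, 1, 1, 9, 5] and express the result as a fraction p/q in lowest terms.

8385/148

Start with 5.
9 + 1/(5/1) = 9 + 1/5 = 46/5
1 + 1/(46/5) = 1 + 5/46 = 51/46
1 + 1/(51/46) = 1 + 46/51 = 97/51
1 + 1/(97/51) = 1 + 51/97 = 148/97
56 + 1/(148/97) = 56 + 97/148 = 8385/148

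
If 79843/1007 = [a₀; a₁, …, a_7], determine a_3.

8

79843 ÷ 1007 → quotient 79, remainder 290
1007 ÷ 290 → quotient 3, remainder 137
290 ÷ 137 → quotient 2, remainder 16
137 ÷ 16 → quotient 8, remainder 9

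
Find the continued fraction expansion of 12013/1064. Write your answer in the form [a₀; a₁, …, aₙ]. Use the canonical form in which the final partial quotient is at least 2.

Run the Euclidean algorithm, recording each quotient:
12013 ÷ 1064 → quotient 11, remainder 309
1064 ÷ 309 → quotient 3, remainder 137
309 ÷ 137 → quotient 2, remainder 35
137 ÷ 35 → quotient 3, remainder 32
35 ÷ 32 → quotient 1, remainder 3
32 ÷ 3 → quotient 10, remainder 2
3 ÷ 2 → quotient 1, remainder 1
2 ÷ 1 → quotient 2, remainder 0

[11; 3, 2, 3, 1, 10, 1, 2]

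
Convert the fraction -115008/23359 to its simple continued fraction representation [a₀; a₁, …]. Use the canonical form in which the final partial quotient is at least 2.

[-5; 13, 13, 1, 24, 1, 1, 2]

Apply division with remainder until the remainder is 0:
-115008 = -5·23359 + 1787, so a_0 = -5
23359 = 13·1787 + 128, so a_1 = 13
1787 = 13·128 + 123, so a_2 = 13
128 = 1·123 + 5, so a_3 = 1
123 = 24·5 + 3, so a_4 = 24
5 = 1·3 + 2, so a_5 = 1
3 = 1·2 + 1, so a_6 = 1
2 = 2·1 + 0, so a_7 = 2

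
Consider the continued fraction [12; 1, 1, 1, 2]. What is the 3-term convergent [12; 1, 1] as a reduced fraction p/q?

Use the convergent recurrence hₖ = aₖ·hₖ₋₁ + hₖ₋₂ (and likewise for the denominators kₖ):
a_0 = 12: 12/1
a_1 = 1: 13/1
a_2 = 1: 25/2

25/2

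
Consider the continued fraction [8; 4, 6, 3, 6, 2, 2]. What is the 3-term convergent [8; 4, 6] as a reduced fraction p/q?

Work from the innermost term outward:
Start with 6.
4 + 1/(6/1) = 4 + 1/6 = 25/6
8 + 1/(25/6) = 8 + 6/25 = 206/25

206/25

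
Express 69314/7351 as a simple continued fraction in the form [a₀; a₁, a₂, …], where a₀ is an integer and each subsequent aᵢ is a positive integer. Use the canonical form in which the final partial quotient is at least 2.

[9; 2, 3, 32, 1, 1, 7, 2]

69314 = 9·7351 + 3155, so a_0 = 9
7351 = 2·3155 + 1041, so a_1 = 2
3155 = 3·1041 + 32, so a_2 = 3
1041 = 32·32 + 17, so a_3 = 32
32 = 1·17 + 15, so a_4 = 1
17 = 1·15 + 2, so a_5 = 1
15 = 7·2 + 1, so a_6 = 7
2 = 2·1 + 0, so a_7 = 2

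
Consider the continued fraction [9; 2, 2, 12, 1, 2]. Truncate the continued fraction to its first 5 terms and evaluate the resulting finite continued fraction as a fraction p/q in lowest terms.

630/67

a_0 = 9: 9/1
a_1 = 2: 19/2
a_2 = 2: 47/5
a_3 = 12: 583/62
a_4 = 1: 630/67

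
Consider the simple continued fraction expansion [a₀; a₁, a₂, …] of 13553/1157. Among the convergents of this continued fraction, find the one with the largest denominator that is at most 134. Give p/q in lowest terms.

List convergents until the denominator exceeds the bound:
a_0 = 11: 11/1  (≤ bound)
a_1 = 1: 12/1  (≤ bound)
a_2 = 2: 35/3  (≤ bound)
a_3 = 2: 82/7  (≤ bound)
a_4 = 54: 4463/381  (> 134, stop)

82/7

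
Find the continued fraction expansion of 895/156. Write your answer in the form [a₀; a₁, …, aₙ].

[5; 1, 2, 1, 4, 8]

⌊895/156⌋ = 5, remainder 115
⌊156/115⌋ = 1, remainder 41
⌊115/41⌋ = 2, remainder 33
⌊41/33⌋ = 1, remainder 8
⌊33/8⌋ = 4, remainder 1
⌊8/1⌋ = 8, remainder 0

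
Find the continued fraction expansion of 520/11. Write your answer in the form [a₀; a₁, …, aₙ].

⌊520/11⌋ = 47, remainder 3
⌊11/3⌋ = 3, remainder 2
⌊3/2⌋ = 1, remainder 1
⌊2/1⌋ = 2, remainder 0

[47; 3, 1, 2]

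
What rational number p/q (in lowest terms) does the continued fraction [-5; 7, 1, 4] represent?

Collapse the nested fraction from the inside out:
Start with 4.
1 + 1/(4/1) = 1 + 1/4 = 5/4
7 + 1/(5/4) = 7 + 4/5 = 39/5
-5 + 1/(39/5) = -5 + 5/39 = -190/39

-190/39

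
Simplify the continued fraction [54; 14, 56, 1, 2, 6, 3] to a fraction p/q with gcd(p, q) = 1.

Use the convergent recurrence hₖ = aₖ·hₖ₋₁ + hₖ₋₂ (and likewise for the denominators kₖ):
a_0 = 54: 54/1
a_1 = 14: 757/14
a_2 = 56: 42446/785
a_3 = 1: 43203/799
a_4 = 2: 128852/2383
a_5 = 6: 816315/15097
a_6 = 3: 2577797/47674

2577797/47674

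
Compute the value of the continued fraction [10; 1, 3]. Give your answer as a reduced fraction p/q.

Use the convergent recurrence hₖ = aₖ·hₖ₋₁ + hₖ₋₂ (and likewise for the denominators kₖ):
a_0 = 10: 10/1
a_1 = 1: 11/1
a_2 = 3: 43/4

43/4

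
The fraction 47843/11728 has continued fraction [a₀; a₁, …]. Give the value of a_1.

12

47843 = 4·11728 + 931, so a_0 = 4
11728 = 12·931 + 556, so a_1 = 12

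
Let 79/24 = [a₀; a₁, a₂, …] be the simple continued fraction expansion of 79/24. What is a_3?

3

79 ÷ 24 → quotient 3, remainder 7
24 ÷ 7 → quotient 3, remainder 3
7 ÷ 3 → quotient 2, remainder 1
3 ÷ 1 → quotient 3, remainder 0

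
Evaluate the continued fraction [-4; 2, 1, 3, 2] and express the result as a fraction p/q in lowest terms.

Work from the innermost term outward:
Start with 2.
3 + 1/(2/1) = 3 + 1/2 = 7/2
1 + 1/(7/2) = 1 + 2/7 = 9/7
2 + 1/(9/7) = 2 + 7/9 = 25/9
-4 + 1/(25/9) = -4 + 9/25 = -91/25

-91/25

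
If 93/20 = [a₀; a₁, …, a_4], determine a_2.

1

Run the Euclidean algorithm, recording each quotient:
⌊93/20⌋ = 4, remainder 13
⌊20/13⌋ = 1, remainder 7
⌊13/7⌋ = 1, remainder 6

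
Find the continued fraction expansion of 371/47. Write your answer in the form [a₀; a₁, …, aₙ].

[7; 1, 8, 2, 2]

371 = 7·47 + 42, so a_0 = 7
47 = 1·42 + 5, so a_1 = 1
42 = 8·5 + 2, so a_2 = 8
5 = 2·2 + 1, so a_3 = 2
2 = 2·1 + 0, so a_4 = 2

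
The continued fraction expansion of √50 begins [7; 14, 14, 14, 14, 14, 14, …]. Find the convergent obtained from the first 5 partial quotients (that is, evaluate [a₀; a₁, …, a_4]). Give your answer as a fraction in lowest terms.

Start with 14.
14 + 1/(14/1) = 14 + 1/14 = 197/14
14 + 1/(197/14) = 14 + 14/197 = 2772/197
14 + 1/(2772/197) = 14 + 197/2772 = 39005/2772
7 + 1/(39005/2772) = 7 + 2772/39005 = 275807/39005

275807/39005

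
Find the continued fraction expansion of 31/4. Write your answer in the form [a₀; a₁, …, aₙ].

[7; 1, 3]

31 = 7·4 + 3, so a_0 = 7
4 = 1·3 + 1, so a_1 = 1
3 = 3·1 + 0, so a_2 = 3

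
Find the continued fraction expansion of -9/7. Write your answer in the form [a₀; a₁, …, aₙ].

[-2; 1, 2, 2]

Apply division with remainder until the remainder is 0:
⌊-9/7⌋ = -2, remainder 5
⌊7/5⌋ = 1, remainder 2
⌊5/2⌋ = 2, remainder 1
⌊2/1⌋ = 2, remainder 0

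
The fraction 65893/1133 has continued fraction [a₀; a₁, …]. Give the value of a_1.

Run the Euclidean algorithm, recording each quotient:
⌊65893/1133⌋ = 58, remainder 179
⌊1133/179⌋ = 6, remainder 59

6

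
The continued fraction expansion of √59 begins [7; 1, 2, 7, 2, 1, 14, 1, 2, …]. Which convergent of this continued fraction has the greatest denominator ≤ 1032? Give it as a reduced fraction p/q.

7781/1013

a_0 = 7: 7/1  (≤ bound)
a_1 = 1: 8/1  (≤ bound)
a_2 = 2: 23/3  (≤ bound)
a_3 = 7: 169/22  (≤ bound)
a_4 = 2: 361/47  (≤ bound)
a_5 = 1: 530/69  (≤ bound)
a_6 = 14: 7781/1013  (≤ bound)
a_7 = 1: 8311/1082  (> 1032, stop)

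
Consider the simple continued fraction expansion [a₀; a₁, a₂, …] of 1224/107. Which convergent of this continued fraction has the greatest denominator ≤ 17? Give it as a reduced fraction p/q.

List convergents until the denominator exceeds the bound:
a_0 = 11: 11/1  (≤ bound)
a_1 = 2: 23/2  (≤ bound)
a_2 = 3: 80/7  (≤ bound)
a_3 = 1: 103/9  (≤ bound)
a_4 = 1: 183/16  (≤ bound)
a_5 = 1: 286/25  (> 17, stop)

183/16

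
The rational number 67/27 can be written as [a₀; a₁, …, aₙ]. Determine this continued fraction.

[2; 2, 13]

⌊67/27⌋ = 2, remainder 13
⌊27/13⌋ = 2, remainder 1
⌊13/1⌋ = 13, remainder 0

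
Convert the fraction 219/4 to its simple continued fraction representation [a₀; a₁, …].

Apply division with remainder until the remainder is 0:
219 = 54·4 + 3, so a_0 = 54
4 = 1·3 + 1, so a_1 = 1
3 = 3·1 + 0, so a_2 = 3

[54; 1, 3]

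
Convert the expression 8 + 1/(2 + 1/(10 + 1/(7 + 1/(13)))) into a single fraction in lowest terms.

a_0 = 8: 8/1
a_1 = 2: 17/2
a_2 = 10: 178/21
a_3 = 7: 1263/149
a_4 = 13: 16597/1958

16597/1958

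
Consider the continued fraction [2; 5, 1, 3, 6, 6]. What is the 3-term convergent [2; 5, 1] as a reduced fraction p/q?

13/6

a_0 = 2: 2/1
a_1 = 5: 11/5
a_2 = 1: 13/6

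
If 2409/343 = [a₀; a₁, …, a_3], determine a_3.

7

2409 = 7·343 + 8, so a_0 = 7
343 = 42·8 + 7, so a_1 = 42
8 = 1·7 + 1, so a_2 = 1
7 = 7·1 + 0, so a_3 = 7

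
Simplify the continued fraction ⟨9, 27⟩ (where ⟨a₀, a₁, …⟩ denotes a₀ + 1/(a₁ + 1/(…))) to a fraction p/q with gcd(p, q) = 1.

244/27

a_0 = 9: 9/1
a_1 = 27: 244/27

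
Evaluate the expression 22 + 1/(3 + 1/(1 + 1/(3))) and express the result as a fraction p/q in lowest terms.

334/15

Compute successive convergents:
a_0 = 22: 22/1
a_1 = 3: 67/3
a_2 = 1: 89/4
a_3 = 3: 334/15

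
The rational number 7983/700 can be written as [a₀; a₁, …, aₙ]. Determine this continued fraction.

[11; 2, 2, 8, 1, 14]

Repeatedly divide and take the remainder:
7983 ÷ 700 → quotient 11, remainder 283
700 ÷ 283 → quotient 2, remainder 134
283 ÷ 134 → quotient 2, remainder 15
134 ÷ 15 → quotient 8, remainder 14
15 ÷ 14 → quotient 1, remainder 1
14 ÷ 1 → quotient 14, remainder 0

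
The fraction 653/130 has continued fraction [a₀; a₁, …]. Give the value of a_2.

3

Apply division with remainder until the remainder is 0:
653 = 5·130 + 3, so a_0 = 5
130 = 43·3 + 1, so a_1 = 43
3 = 3·1 + 0, so a_2 = 3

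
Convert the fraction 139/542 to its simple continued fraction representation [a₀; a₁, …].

⌊139/542⌋ = 0, remainder 139
⌊542/139⌋ = 3, remainder 125
⌊139/125⌋ = 1, remainder 14
⌊125/14⌋ = 8, remainder 13
⌊14/13⌋ = 1, remainder 1
⌊13/1⌋ = 13, remainder 0

[0; 3, 1, 8, 1, 13]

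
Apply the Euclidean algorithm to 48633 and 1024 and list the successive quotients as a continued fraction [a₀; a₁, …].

[47; 2, 36, 14]

⌊48633/1024⌋ = 47, remainder 505
⌊1024/505⌋ = 2, remainder 14
⌊505/14⌋ = 36, remainder 1
⌊14/1⌋ = 14, remainder 0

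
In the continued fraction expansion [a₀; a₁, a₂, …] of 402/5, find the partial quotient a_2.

402 = 80·5 + 2, so a_0 = 80
5 = 2·2 + 1, so a_1 = 2
2 = 2·1 + 0, so a_2 = 2

2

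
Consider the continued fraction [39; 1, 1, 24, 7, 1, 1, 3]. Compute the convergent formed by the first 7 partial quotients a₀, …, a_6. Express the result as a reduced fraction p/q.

Start with 1.
1 + 1/(1/1) = 1 + 1/1 = 2/1
7 + 1/(2/1) = 7 + 1/2 = 15/2
24 + 1/(15/2) = 24 + 2/15 = 362/15
1 + 1/(362/15) = 1 + 15/362 = 377/362
1 + 1/(377/362) = 1 + 362/377 = 739/377
39 + 1/(739/377) = 39 + 377/739 = 29198/739

29198/739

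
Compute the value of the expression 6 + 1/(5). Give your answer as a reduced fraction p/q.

31/5

a_0 = 6: 6/1
a_1 = 5: 31/5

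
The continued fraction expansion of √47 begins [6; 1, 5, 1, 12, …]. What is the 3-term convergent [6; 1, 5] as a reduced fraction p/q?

41/6

a_0 = 6: 6/1
a_1 = 1: 7/1
a_2 = 5: 41/6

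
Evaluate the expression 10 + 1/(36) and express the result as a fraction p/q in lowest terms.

Build up convergents one term at a time:
a_0 = 10: 10/1
a_1 = 36: 361/36

361/36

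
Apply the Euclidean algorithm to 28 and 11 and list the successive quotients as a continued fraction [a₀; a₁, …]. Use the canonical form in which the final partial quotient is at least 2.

[2; 1, 1, 5]

Apply division with remainder until the remainder is 0:
28 ÷ 11 → quotient 2, remainder 6
11 ÷ 6 → quotient 1, remainder 5
6 ÷ 5 → quotient 1, remainder 1
5 ÷ 1 → quotient 5, remainder 0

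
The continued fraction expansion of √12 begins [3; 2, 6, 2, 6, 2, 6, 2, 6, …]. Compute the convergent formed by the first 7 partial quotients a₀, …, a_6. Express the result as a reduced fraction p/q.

8733/2521

a_0 = 3: 3/1
a_1 = 2: 7/2
a_2 = 6: 45/13
a_3 = 2: 97/28
a_4 = 6: 627/181
a_5 = 2: 1351/390
a_6 = 6: 8733/2521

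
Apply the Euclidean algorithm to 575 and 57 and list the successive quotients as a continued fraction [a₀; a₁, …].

Run the Euclidean algorithm, recording each quotient:
575 = 10·57 + 5, so a_0 = 10
57 = 11·5 + 2, so a_1 = 11
5 = 2·2 + 1, so a_2 = 2
2 = 2·1 + 0, so a_3 = 2

[10; 11, 2, 2]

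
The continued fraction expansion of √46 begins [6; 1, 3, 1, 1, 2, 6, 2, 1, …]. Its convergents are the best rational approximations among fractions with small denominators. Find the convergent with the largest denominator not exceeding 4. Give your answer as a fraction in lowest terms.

List convergents until the denominator exceeds the bound:
a_0 = 6: 6/1  (≤ bound)
a_1 = 1: 7/1  (≤ bound)
a_2 = 3: 27/4  (≤ bound)
a_3 = 1: 34/5  (> 4, stop)

27/4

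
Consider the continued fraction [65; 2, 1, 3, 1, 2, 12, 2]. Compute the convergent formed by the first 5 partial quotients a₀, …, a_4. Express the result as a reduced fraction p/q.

a_0 = 65: 65/1
a_1 = 2: 131/2
a_2 = 1: 196/3
a_3 = 3: 719/11
a_4 = 1: 915/14

915/14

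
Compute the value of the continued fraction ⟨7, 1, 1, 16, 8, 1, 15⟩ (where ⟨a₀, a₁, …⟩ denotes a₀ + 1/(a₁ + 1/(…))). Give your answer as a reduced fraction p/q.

35704/4751

a_0 = 7: 7/1
a_1 = 1: 8/1
a_2 = 1: 15/2
a_3 = 16: 248/33
a_4 = 8: 1999/266
a_5 = 1: 2247/299
a_6 = 15: 35704/4751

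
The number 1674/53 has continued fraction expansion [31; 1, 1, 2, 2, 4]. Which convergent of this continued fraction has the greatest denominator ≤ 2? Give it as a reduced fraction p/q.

63/2

a_0 = 31: 31/1  (≤ bound)
a_1 = 1: 32/1  (≤ bound)
a_2 = 1: 63/2  (≤ bound)
a_3 = 2: 158/5  (> 2, stop)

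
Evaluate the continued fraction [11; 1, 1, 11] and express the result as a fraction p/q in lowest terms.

Use the convergent recurrence hₖ = aₖ·hₖ₋₁ + hₖ₋₂ (and likewise for the denominators kₖ):
a_0 = 11: 11/1
a_1 = 1: 12/1
a_2 = 1: 23/2
a_3 = 11: 265/23

265/23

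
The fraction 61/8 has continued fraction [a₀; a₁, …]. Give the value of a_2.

1

Run the Euclidean algorithm, recording each quotient:
61 ÷ 8 → quotient 7, remainder 5
8 ÷ 5 → quotient 1, remainder 3
5 ÷ 3 → quotient 1, remainder 2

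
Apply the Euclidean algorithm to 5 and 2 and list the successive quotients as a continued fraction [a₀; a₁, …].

[2; 2]

Apply division with remainder until the remainder is 0:
5 = 2·2 + 1, so a_0 = 2
2 = 2·1 + 0, so a_1 = 2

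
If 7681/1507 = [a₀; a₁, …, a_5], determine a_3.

9

Apply division with remainder until the remainder is 0:
7681 ÷ 1507 → quotient 5, remainder 146
1507 ÷ 146 → quotient 10, remainder 47
146 ÷ 47 → quotient 3, remainder 5
47 ÷ 5 → quotient 9, remainder 2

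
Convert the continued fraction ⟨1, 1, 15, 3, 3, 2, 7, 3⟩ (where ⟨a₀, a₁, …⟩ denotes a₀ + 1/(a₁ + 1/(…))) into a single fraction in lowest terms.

16942/8739

Compute successive convergents:
a_0 = 1: 1/1
a_1 = 1: 2/1
a_2 = 15: 31/16
a_3 = 3: 95/49
a_4 = 3: 316/163
a_5 = 2: 727/375
a_6 = 7: 5405/2788
a_7 = 3: 16942/8739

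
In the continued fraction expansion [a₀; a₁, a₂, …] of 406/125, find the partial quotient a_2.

31

⌊406/125⌋ = 3, remainder 31
⌊125/31⌋ = 4, remainder 1
⌊31/1⌋ = 31, remainder 0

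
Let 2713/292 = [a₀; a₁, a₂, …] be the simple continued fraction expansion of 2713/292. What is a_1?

2713 ÷ 292 → quotient 9, remainder 85
292 ÷ 85 → quotient 3, remainder 37

3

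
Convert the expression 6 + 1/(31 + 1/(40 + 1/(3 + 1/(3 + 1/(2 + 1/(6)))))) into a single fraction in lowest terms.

1116343/185063

Build up convergents one term at a time:
a_0 = 6: 6/1
a_1 = 31: 187/31
a_2 = 40: 7486/1241
a_3 = 3: 22645/3754
a_4 = 3: 75421/12503
a_5 = 2: 173487/28760
a_6 = 6: 1116343/185063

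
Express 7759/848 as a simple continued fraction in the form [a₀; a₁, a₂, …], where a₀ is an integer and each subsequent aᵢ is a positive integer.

[9; 6, 1, 2, 10, 4]

⌊7759/848⌋ = 9, remainder 127
⌊848/127⌋ = 6, remainder 86
⌊127/86⌋ = 1, remainder 41
⌊86/41⌋ = 2, remainder 4
⌊41/4⌋ = 10, remainder 1
⌊4/1⌋ = 4, remainder 0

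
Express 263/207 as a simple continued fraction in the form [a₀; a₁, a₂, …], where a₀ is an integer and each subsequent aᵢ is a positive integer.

263 ÷ 207 → quotient 1, remainder 56
207 ÷ 56 → quotient 3, remainder 39
56 ÷ 39 → quotient 1, remainder 17
39 ÷ 17 → quotient 2, remainder 5
17 ÷ 5 → quotient 3, remainder 2
5 ÷ 2 → quotient 2, remainder 1
2 ÷ 1 → quotient 2, remainder 0

[1; 3, 1, 2, 3, 2, 2]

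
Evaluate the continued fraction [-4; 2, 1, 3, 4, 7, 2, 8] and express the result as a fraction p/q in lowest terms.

-22397/6156

Start with 8.
2 + 1/(8/1) = 2 + 1/8 = 17/8
7 + 1/(17/8) = 7 + 8/17 = 127/17
4 + 1/(127/17) = 4 + 17/127 = 525/127
3 + 1/(525/127) = 3 + 127/525 = 1702/525
1 + 1/(1702/525) = 1 + 525/1702 = 2227/1702
2 + 1/(2227/1702) = 2 + 1702/2227 = 6156/2227
-4 + 1/(6156/2227) = -4 + 2227/6156 = -22397/6156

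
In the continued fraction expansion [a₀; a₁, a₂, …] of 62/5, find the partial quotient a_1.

⌊62/5⌋ = 12, remainder 2
⌊5/2⌋ = 2, remainder 1

2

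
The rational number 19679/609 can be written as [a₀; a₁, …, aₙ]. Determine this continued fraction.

[32; 3, 5, 3, 3, 1, 2]

⌊19679/609⌋ = 32, remainder 191
⌊609/191⌋ = 3, remainder 36
⌊191/36⌋ = 5, remainder 11
⌊36/11⌋ = 3, remainder 3
⌊11/3⌋ = 3, remainder 2
⌊3/2⌋ = 1, remainder 1
⌊2/1⌋ = 2, remainder 0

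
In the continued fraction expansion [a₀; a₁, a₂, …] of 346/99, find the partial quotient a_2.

⌊346/99⌋ = 3, remainder 49
⌊99/49⌋ = 2, remainder 1
⌊49/1⌋ = 49, remainder 0

49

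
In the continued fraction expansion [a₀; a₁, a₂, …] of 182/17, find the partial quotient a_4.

182 = 10·17 + 12, so a_0 = 10
17 = 1·12 + 5, so a_1 = 1
12 = 2·5 + 2, so a_2 = 2
5 = 2·2 + 1, so a_3 = 2
2 = 2·1 + 0, so a_4 = 2

2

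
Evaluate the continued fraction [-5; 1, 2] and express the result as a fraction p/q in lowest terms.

-13/3

Collapse the nested fraction from the inside out:
Start with 2.
1 + 1/(2/1) = 1 + 1/2 = 3/2
-5 + 1/(3/2) = -5 + 2/3 = -13/3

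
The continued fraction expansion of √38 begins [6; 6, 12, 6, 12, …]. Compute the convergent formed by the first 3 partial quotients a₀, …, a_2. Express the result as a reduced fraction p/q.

450/73

Starting at the tail and folding back:
Start with 12.
6 + 1/(12/1) = 6 + 1/12 = 73/12
6 + 1/(73/12) = 6 + 12/73 = 450/73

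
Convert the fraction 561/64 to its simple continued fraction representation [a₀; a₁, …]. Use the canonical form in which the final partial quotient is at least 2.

[8; 1, 3, 3, 1, 3]

561 = 8·64 + 49, so a_0 = 8
64 = 1·49 + 15, so a_1 = 1
49 = 3·15 + 4, so a_2 = 3
15 = 3·4 + 3, so a_3 = 3
4 = 1·3 + 1, so a_4 = 1
3 = 3·1 + 0, so a_5 = 3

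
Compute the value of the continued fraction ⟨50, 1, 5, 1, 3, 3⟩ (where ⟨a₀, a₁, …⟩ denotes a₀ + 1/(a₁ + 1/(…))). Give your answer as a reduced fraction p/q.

4475/88

Use the convergent recurrence hₖ = aₖ·hₖ₋₁ + hₖ₋₂ (and likewise for the denominators kₖ):
a_0 = 50: 50/1
a_1 = 1: 51/1
a_2 = 5: 305/6
a_3 = 1: 356/7
a_4 = 3: 1373/27
a_5 = 3: 4475/88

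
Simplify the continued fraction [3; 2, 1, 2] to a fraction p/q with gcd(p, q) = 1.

a_0 = 3: 3/1
a_1 = 2: 7/2
a_2 = 1: 10/3
a_3 = 2: 27/8

27/8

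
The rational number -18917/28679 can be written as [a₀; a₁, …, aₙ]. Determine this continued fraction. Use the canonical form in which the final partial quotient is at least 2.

[-1; 2, 1, 15, 12, 7, 7]

Apply division with remainder until the remainder is 0:
⌊-18917/28679⌋ = -1, remainder 9762
⌊28679/9762⌋ = 2, remainder 9155
⌊9762/9155⌋ = 1, remainder 607
⌊9155/607⌋ = 15, remainder 50
⌊607/50⌋ = 12, remainder 7
⌊50/7⌋ = 7, remainder 1
⌊7/1⌋ = 7, remainder 0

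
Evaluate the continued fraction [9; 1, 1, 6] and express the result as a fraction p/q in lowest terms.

124/13

Work from the innermost term outward:
Start with 6.
1 + 1/(6/1) = 1 + 1/6 = 7/6
1 + 1/(7/6) = 1 + 6/7 = 13/7
9 + 1/(13/7) = 9 + 7/13 = 124/13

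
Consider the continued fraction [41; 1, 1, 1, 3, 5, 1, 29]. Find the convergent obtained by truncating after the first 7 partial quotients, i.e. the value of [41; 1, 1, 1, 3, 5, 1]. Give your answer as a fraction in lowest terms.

2873/69

Work from the innermost term outward:
Start with 1.
5 + 1/(1/1) = 5 + 1/1 = 6/1
3 + 1/(6/1) = 3 + 1/6 = 19/6
1 + 1/(19/6) = 1 + 6/19 = 25/19
1 + 1/(25/19) = 1 + 19/25 = 44/25
1 + 1/(44/25) = 1 + 25/44 = 69/44
41 + 1/(69/44) = 41 + 44/69 = 2873/69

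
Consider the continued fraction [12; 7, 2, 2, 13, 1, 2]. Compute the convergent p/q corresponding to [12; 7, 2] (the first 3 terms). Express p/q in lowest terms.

182/15

Build up convergents one term at a time:
a_0 = 12: 12/1
a_1 = 7: 85/7
a_2 = 2: 182/15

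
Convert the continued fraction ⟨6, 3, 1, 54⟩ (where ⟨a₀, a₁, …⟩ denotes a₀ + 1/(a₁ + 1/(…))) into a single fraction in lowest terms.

Build up convergents one term at a time:
a_0 = 6: 6/1
a_1 = 3: 19/3
a_2 = 1: 25/4
a_3 = 54: 1369/219

1369/219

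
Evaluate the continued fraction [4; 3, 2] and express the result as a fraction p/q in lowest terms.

a_0 = 4: 4/1
a_1 = 3: 13/3
a_2 = 2: 30/7

30/7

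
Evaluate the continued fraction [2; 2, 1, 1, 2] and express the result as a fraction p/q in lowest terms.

a_0 = 2: 2/1
a_1 = 2: 5/2
a_2 = 1: 7/3
a_3 = 1: 12/5
a_4 = 2: 31/13

31/13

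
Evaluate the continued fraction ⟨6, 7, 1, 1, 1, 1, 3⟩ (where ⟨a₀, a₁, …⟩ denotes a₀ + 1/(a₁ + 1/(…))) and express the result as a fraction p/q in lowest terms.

840/137

Start with 3.
1 + 1/(3/1) = 1 + 1/3 = 4/3
1 + 1/(4/3) = 1 + 3/4 = 7/4
1 + 1/(7/4) = 1 + 4/7 = 11/7
1 + 1/(11/7) = 1 + 7/11 = 18/11
7 + 1/(18/11) = 7 + 11/18 = 137/18
6 + 1/(137/18) = 6 + 18/137 = 840/137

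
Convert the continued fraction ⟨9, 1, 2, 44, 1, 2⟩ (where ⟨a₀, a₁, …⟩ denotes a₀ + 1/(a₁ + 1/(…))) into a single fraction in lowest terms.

a_0 = 9: 9/1
a_1 = 1: 10/1
a_2 = 2: 29/3
a_3 = 44: 1286/133
a_4 = 1: 1315/136
a_5 = 2: 3916/405

3916/405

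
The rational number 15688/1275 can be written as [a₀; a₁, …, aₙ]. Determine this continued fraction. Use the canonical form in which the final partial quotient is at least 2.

⌊15688/1275⌋ = 12, remainder 388
⌊1275/388⌋ = 3, remainder 111
⌊388/111⌋ = 3, remainder 55
⌊111/55⌋ = 2, remainder 1
⌊55/1⌋ = 55, remainder 0

[12; 3, 3, 2, 55]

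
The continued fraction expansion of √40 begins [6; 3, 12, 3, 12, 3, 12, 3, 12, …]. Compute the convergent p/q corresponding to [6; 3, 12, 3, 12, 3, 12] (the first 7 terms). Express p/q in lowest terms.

Use the convergent recurrence hₖ = aₖ·hₖ₋₁ + hₖ₋₂ (and likewise for the denominators kₖ):
a_0 = 6: 6/1
a_1 = 3: 19/3
a_2 = 12: 234/37
a_3 = 3: 721/114
a_4 = 12: 8886/1405
a_5 = 3: 27379/4329
a_6 = 12: 337434/53353

337434/53353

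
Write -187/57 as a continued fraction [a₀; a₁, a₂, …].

Run the Euclidean algorithm, recording each quotient:
-187 ÷ 57 → quotient -4, remainder 41
57 ÷ 41 → quotient 1, remainder 16
41 ÷ 16 → quotient 2, remainder 9
16 ÷ 9 → quotient 1, remainder 7
9 ÷ 7 → quotient 1, remainder 2
7 ÷ 2 → quotient 3, remainder 1
2 ÷ 1 → quotient 2, remainder 0

[-4; 1, 2, 1, 1, 3, 2]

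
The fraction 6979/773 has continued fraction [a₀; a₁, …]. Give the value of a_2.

7

Run the Euclidean algorithm, recording each quotient:
⌊6979/773⌋ = 9, remainder 22
⌊773/22⌋ = 35, remainder 3
⌊22/3⌋ = 7, remainder 1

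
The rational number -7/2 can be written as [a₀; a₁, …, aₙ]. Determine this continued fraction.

[-4; 2]

-7 = -4·2 + 1, so a_0 = -4
2 = 2·1 + 0, so a_1 = 2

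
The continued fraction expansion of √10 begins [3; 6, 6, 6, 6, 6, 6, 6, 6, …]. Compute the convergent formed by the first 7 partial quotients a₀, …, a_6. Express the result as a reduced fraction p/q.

Starting at the tail and folding back:
Start with 6.
6 + 1/(6/1) = 6 + 1/6 = 37/6
6 + 1/(37/6) = 6 + 6/37 = 228/37
6 + 1/(228/37) = 6 + 37/228 = 1405/228
6 + 1/(1405/228) = 6 + 228/1405 = 8658/1405
6 + 1/(8658/1405) = 6 + 1405/8658 = 53353/8658
3 + 1/(53353/8658) = 3 + 8658/53353 = 168717/53353

168717/53353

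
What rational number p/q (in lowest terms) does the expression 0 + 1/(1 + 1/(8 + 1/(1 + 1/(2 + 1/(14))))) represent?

373/416

Starting at the tail and folding back:
Start with 14.
2 + 1/(14/1) = 2 + 1/14 = 29/14
1 + 1/(29/14) = 1 + 14/29 = 43/29
8 + 1/(43/29) = 8 + 29/43 = 373/43
1 + 1/(373/43) = 1 + 43/373 = 416/373
0 + 1/(416/373) = 0 + 373/416 = 373/416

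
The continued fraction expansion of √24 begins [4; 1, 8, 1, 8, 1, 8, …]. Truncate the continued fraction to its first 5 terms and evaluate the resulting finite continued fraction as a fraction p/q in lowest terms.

Use the convergent recurrence hₖ = aₖ·hₖ₋₁ + hₖ₋₂ (and likewise for the denominators kₖ):
a_0 = 4: 4/1
a_1 = 1: 5/1
a_2 = 8: 44/9
a_3 = 1: 49/10
a_4 = 8: 436/89

436/89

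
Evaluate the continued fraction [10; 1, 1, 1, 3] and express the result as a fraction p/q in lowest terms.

117/11

Starting at the tail and folding back:
Start with 3.
1 + 1/(3/1) = 1 + 1/3 = 4/3
1 + 1/(4/3) = 1 + 3/4 = 7/4
1 + 1/(7/4) = 1 + 4/7 = 11/7
10 + 1/(11/7) = 10 + 7/11 = 117/11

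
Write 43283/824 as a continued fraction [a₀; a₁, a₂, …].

Repeatedly divide and take the remainder:
43283 = 52·824 + 435, so a_0 = 52
824 = 1·435 + 389, so a_1 = 1
435 = 1·389 + 46, so a_2 = 1
389 = 8·46 + 21, so a_3 = 8
46 = 2·21 + 4, so a_4 = 2
21 = 5·4 + 1, so a_5 = 5
4 = 4·1 + 0, so a_6 = 4

[52; 1, 1, 8, 2, 5, 4]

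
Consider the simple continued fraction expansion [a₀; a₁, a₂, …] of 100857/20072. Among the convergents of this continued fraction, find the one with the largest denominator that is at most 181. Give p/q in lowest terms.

608/121

a_0 = 5: 5/1  (≤ bound)
a_1 = 40: 201/40  (≤ bound)
a_2 = 2: 407/81  (≤ bound)
a_3 = 1: 608/121  (≤ bound)
a_4 = 1: 1015/202  (> 181, stop)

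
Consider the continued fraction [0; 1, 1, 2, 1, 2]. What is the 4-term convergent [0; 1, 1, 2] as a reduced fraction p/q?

3/5

a_0 = 0: 0/1
a_1 = 1: 1/1
a_2 = 1: 1/2
a_3 = 2: 3/5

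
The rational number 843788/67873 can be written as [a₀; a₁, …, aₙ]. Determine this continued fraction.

[12; 2, 3, 5, 1, 10, 10, 14]

Repeatedly divide and take the remainder:
843788 = 12·67873 + 29312, so a_0 = 12
67873 = 2·29312 + 9249, so a_1 = 2
29312 = 3·9249 + 1565, so a_2 = 3
9249 = 5·1565 + 1424, so a_3 = 5
1565 = 1·1424 + 141, so a_4 = 1
1424 = 10·141 + 14, so a_5 = 10
141 = 10·14 + 1, so a_6 = 10
14 = 14·1 + 0, so a_7 = 14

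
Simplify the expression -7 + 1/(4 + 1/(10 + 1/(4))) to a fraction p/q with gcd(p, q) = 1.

Collapse the nested fraction from the inside out:
Start with 4.
10 + 1/(4/1) = 10 + 1/4 = 41/4
4 + 1/(41/4) = 4 + 4/41 = 168/41
-7 + 1/(168/41) = -7 + 41/168 = -1135/168

-1135/168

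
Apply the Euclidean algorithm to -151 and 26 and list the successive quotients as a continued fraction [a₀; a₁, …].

[-6; 5, 5]

Run the Euclidean algorithm, recording each quotient:
⌊-151/26⌋ = -6, remainder 5
⌊26/5⌋ = 5, remainder 1
⌊5/1⌋ = 5, remainder 0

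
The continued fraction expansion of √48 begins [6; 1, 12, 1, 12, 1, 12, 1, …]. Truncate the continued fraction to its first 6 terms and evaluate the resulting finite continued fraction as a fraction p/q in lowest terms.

1351/195

Start with 1.
12 + 1/(1/1) = 12 + 1/1 = 13/1
1 + 1/(13/1) = 1 + 1/13 = 14/13
12 + 1/(14/13) = 12 + 13/14 = 181/14
1 + 1/(181/14) = 1 + 14/181 = 195/181
6 + 1/(195/181) = 6 + 181/195 = 1351/195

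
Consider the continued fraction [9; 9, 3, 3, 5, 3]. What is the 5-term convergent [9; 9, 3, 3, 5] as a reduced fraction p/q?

Starting at the tail and folding back:
Start with 5.
3 + 1/(5/1) = 3 + 1/5 = 16/5
3 + 1/(16/5) = 3 + 5/16 = 53/16
9 + 1/(53/16) = 9 + 16/53 = 493/53
9 + 1/(493/53) = 9 + 53/493 = 4490/493

4490/493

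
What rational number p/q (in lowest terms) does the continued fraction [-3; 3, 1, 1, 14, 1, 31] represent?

-9453/3481

Start with 31.
1 + 1/(31/1) = 1 + 1/31 = 32/31
14 + 1/(32/31) = 14 + 31/32 = 479/32
1 + 1/(479/32) = 1 + 32/479 = 511/479
1 + 1/(511/479) = 1 + 479/511 = 990/511
3 + 1/(990/511) = 3 + 511/990 = 3481/990
-3 + 1/(3481/990) = -3 + 990/3481 = -9453/3481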